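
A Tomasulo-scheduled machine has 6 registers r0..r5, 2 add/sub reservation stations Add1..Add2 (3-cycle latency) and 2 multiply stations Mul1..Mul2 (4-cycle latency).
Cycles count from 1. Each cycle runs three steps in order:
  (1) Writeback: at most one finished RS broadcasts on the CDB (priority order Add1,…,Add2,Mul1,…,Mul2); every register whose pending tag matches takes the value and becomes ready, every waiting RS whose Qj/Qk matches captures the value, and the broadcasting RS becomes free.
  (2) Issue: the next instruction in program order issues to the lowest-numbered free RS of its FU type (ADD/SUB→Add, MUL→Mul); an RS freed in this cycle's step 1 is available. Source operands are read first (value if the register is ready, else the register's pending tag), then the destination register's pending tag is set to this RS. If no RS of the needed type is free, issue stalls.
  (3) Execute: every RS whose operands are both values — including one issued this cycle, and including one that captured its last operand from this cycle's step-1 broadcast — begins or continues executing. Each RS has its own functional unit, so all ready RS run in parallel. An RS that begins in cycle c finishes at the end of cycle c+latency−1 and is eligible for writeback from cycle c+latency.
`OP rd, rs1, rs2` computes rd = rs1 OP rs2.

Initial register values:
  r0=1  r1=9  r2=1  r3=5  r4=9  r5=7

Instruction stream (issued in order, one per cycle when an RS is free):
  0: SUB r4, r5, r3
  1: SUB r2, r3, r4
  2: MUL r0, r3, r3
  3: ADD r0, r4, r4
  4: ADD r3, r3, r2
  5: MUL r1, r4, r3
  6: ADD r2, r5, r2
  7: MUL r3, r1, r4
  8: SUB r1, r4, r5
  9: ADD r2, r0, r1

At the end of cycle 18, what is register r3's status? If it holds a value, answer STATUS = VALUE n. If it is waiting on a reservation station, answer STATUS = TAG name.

STATUS = TAG Mul1

  c1: issue SUB r4<-Add1  regs: r0:1,r1:9,r2:1,r3:5,r4:Add1,r5:7
  c2: issue SUB r2<-Add2  regs: r0:1,r1:9,r2:Add2,r3:5,r4:Add1,r5:7
  c3: issue MUL r0<-Mul1  regs: r0:Mul1,r1:9,r2:Add2,r3:5,r4:Add1,r5:7
  c4: CDB Add1=2; issue ADD r0<-Add1  regs: r0:Add1,r1:9,r2:Add2,r3:5,r4:2,r5:7
  c5: stall  regs: r0:Add1,r1:9,r2:Add2,r3:5,r4:2,r5:7
  c6: stall  regs: r0:Add1,r1:9,r2:Add2,r3:5,r4:2,r5:7
  c7: CDB Add1=4; issue ADD r3<-Add1  regs: r0:4,r1:9,r2:Add2,r3:Add1,r4:2,r5:7
  c8: CDB Add2=3; issue MUL r1<-Mul2  regs: r0:4,r1:Mul2,r2:3,r3:Add1,r4:2,r5:7
  c9: CDB Mul1=25; issue ADD r2<-Add2  regs: r0:4,r1:Mul2,r2:Add2,r3:Add1,r4:2,r5:7
  c10: issue MUL r3<-Mul1  regs: r0:4,r1:Mul2,r2:Add2,r3:Mul1,r4:2,r5:7
  c11: CDB Add1=8; issue SUB r1<-Add1  regs: r0:4,r1:Add1,r2:Add2,r3:Mul1,r4:2,r5:7
  c12: CDB Add2=10; issue ADD r2<-Add2  regs: r0:4,r1:Add1,r2:Add2,r3:Mul1,r4:2,r5:7
  c13: -  regs: r0:4,r1:Add1,r2:Add2,r3:Mul1,r4:2,r5:7
  c14: CDB Add1=-5  regs: r0:4,r1:-5,r2:Add2,r3:Mul1,r4:2,r5:7
  c15: CDB Mul2=16  regs: r0:4,r1:-5,r2:Add2,r3:Mul1,r4:2,r5:7
  c16: -  regs: r0:4,r1:-5,r2:Add2,r3:Mul1,r4:2,r5:7
  c17: CDB Add2=-1  regs: r0:4,r1:-5,r2:-1,r3:Mul1,r4:2,r5:7
  c18: -  regs: r0:4,r1:-5,r2:-1,r3:Mul1,r4:2,r5:7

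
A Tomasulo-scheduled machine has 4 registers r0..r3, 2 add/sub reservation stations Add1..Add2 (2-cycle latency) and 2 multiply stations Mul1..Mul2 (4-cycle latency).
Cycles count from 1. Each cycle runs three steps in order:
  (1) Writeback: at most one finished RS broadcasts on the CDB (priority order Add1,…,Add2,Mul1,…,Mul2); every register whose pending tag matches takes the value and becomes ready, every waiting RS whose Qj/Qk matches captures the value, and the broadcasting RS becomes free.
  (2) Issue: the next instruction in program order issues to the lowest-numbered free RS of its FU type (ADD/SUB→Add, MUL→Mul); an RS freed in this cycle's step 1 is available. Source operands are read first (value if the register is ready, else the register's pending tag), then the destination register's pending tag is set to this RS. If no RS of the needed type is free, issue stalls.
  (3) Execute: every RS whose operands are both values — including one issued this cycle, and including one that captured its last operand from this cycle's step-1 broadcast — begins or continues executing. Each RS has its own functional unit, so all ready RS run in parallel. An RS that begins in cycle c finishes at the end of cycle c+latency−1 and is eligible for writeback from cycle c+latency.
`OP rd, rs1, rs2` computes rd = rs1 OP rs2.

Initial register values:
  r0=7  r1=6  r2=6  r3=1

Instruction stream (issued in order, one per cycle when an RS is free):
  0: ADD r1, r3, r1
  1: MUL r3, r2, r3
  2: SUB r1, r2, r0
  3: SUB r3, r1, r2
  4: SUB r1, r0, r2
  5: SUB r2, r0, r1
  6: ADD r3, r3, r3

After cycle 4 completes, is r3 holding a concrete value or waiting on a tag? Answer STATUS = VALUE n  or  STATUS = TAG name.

STATUS = TAG Add2

  c1: issue ADD r1<-Add1  regs: r0:7,r1:Add1,r2:6,r3:1
  c2: issue MUL r3<-Mul1  regs: r0:7,r1:Add1,r2:6,r3:Mul1
  c3: CDB Add1=7; issue SUB r1<-Add1  regs: r0:7,r1:Add1,r2:6,r3:Mul1
  c4: issue SUB r3<-Add2  regs: r0:7,r1:Add1,r2:6,r3:Add2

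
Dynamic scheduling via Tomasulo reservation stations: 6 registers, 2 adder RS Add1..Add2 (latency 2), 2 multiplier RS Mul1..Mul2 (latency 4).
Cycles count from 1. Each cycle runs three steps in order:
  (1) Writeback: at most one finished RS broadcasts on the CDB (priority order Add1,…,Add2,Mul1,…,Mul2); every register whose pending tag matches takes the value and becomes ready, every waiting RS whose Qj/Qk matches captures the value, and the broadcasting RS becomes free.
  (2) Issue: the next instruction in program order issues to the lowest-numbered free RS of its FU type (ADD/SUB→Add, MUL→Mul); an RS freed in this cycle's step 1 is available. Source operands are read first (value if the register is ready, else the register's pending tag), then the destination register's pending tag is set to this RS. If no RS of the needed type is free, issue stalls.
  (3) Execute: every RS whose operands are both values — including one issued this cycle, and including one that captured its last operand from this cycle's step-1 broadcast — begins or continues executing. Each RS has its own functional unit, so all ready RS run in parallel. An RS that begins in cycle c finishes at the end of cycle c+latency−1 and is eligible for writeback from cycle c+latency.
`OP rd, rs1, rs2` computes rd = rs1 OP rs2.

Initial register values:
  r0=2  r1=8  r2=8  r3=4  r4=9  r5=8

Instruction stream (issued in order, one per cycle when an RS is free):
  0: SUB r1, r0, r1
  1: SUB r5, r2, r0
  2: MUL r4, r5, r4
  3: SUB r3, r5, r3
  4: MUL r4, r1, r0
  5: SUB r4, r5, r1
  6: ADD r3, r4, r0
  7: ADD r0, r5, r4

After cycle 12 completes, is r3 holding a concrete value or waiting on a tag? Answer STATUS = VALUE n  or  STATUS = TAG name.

STATUS = VALUE 14

cycle 1: issue SUB r1<-Add1 // r0:2,r1:Add1,r2:8,r3:4,r4:9,r5:8
cycle 2: issue SUB r5<-Add2 // r0:2,r1:Add1,r2:8,r3:4,r4:9,r5:Add2
cycle 3: CDB Add1=-6; issue MUL r4<-Mul1 // r0:2,r1:-6,r2:8,r3:4,r4:Mul1,r5:Add2
cycle 4: CDB Add2=6; issue SUB r3<-Add1 // r0:2,r1:-6,r2:8,r3:Add1,r4:Mul1,r5:6
cycle 5: issue MUL r4<-Mul2 // r0:2,r1:-6,r2:8,r3:Add1,r4:Mul2,r5:6
cycle 6: CDB Add1=2; issue SUB r4<-Add1 // r0:2,r1:-6,r2:8,r3:2,r4:Add1,r5:6
cycle 7: issue ADD r3<-Add2 // r0:2,r1:-6,r2:8,r3:Add2,r4:Add1,r5:6
cycle 8: CDB Add1=12; issue ADD r0<-Add1 // r0:Add1,r1:-6,r2:8,r3:Add2,r4:12,r5:6
cycle 9: CDB Mul1=54 // r0:Add1,r1:-6,r2:8,r3:Add2,r4:12,r5:6
cycle 10: CDB Add1=18 // r0:18,r1:-6,r2:8,r3:Add2,r4:12,r5:6
cycle 11: CDB Add2=14 // r0:18,r1:-6,r2:8,r3:14,r4:12,r5:6
cycle 12: CDB Mul2=-12 // r0:18,r1:-6,r2:8,r3:14,r4:12,r5:6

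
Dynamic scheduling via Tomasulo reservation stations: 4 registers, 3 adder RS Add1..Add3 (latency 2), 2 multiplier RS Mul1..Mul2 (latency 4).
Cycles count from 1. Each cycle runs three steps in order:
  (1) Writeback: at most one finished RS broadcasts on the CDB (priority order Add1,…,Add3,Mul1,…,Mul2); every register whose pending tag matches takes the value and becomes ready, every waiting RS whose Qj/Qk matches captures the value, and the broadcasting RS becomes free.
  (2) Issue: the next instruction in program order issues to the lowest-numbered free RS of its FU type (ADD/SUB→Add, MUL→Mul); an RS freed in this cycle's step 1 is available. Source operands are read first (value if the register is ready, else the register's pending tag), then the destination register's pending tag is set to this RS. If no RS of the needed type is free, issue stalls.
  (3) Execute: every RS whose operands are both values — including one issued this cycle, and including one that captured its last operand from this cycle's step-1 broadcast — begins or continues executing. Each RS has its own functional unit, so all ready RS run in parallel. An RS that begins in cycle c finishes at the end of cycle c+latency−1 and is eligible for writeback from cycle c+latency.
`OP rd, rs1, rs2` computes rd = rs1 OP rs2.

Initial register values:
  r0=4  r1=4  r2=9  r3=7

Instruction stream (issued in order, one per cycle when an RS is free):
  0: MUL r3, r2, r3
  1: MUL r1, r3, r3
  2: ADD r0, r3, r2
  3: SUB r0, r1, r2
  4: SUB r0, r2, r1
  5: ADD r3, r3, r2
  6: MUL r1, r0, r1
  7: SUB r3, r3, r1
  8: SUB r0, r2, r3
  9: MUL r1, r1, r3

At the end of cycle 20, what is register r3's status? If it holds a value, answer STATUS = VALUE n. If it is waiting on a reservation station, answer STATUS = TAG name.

c1: issue MUL r3<-Mul1 | r0:4,r1:4,r2:9,r3:Mul1
c2: issue MUL r1<-Mul2 | r0:4,r1:Mul2,r2:9,r3:Mul1
c3: issue ADD r0<-Add1 | r0:Add1,r1:Mul2,r2:9,r3:Mul1
c4: issue SUB r0<-Add2 | r0:Add2,r1:Mul2,r2:9,r3:Mul1
c5: CDB Mul1=63; issue SUB r0<-Add3 | r0:Add3,r1:Mul2,r2:9,r3:63
c6: stall | r0:Add3,r1:Mul2,r2:9,r3:63
c7: CDB Add1=72; issue ADD r3<-Add1 | r0:Add3,r1:Mul2,r2:9,r3:Add1
c8: issue MUL r1<-Mul1 | r0:Add3,r1:Mul1,r2:9,r3:Add1
c9: CDB Add1=72; issue SUB r3<-Add1 | r0:Add3,r1:Mul1,r2:9,r3:Add1
c10: CDB Mul2=3969; stall | r0:Add3,r1:Mul1,r2:9,r3:Add1
c11: stall | r0:Add3,r1:Mul1,r2:9,r3:Add1
c12: CDB Add2=3960; issue SUB r0<-Add2 | r0:Add2,r1:Mul1,r2:9,r3:Add1
c13: CDB Add3=-3960; issue MUL r1<-Mul2 | r0:Add2,r1:Mul2,r2:9,r3:Add1
c14: - | r0:Add2,r1:Mul2,r2:9,r3:Add1
c15: - | r0:Add2,r1:Mul2,r2:9,r3:Add1
c16: - | r0:Add2,r1:Mul2,r2:9,r3:Add1
c17: CDB Mul1=-15717240 | r0:Add2,r1:Mul2,r2:9,r3:Add1
c18: - | r0:Add2,r1:Mul2,r2:9,r3:Add1
c19: CDB Add1=15717312 | r0:Add2,r1:Mul2,r2:9,r3:15717312
c20: - | r0:Add2,r1:Mul2,r2:9,r3:15717312

STATUS = VALUE 15717312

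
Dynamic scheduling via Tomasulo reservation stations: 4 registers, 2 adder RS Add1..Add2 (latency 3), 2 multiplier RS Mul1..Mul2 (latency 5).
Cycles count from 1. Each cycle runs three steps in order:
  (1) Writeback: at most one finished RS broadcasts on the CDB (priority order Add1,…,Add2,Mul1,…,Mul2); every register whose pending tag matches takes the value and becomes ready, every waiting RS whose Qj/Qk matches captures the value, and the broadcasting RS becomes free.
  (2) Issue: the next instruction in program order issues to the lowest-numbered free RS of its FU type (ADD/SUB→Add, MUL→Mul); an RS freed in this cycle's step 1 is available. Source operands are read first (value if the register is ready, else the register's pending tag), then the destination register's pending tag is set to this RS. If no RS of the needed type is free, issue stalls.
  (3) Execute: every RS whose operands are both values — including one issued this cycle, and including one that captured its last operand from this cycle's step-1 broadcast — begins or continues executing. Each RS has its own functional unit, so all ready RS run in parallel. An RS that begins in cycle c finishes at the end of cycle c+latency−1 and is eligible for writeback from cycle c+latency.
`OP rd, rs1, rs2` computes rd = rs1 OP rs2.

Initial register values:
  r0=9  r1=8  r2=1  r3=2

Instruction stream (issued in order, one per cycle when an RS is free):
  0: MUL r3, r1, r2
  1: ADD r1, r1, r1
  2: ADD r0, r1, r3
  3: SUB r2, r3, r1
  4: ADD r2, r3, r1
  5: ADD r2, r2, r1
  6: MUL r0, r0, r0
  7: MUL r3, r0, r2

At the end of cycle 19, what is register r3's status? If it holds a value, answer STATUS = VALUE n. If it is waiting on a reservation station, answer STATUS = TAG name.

STATUS = TAG Mul2

c1: issue MUL r3<-Mul1 | r0:9,r1:8,r2:1,r3:Mul1
c2: issue ADD r1<-Add1 | r0:9,r1:Add1,r2:1,r3:Mul1
c3: issue ADD r0<-Add2 | r0:Add2,r1:Add1,r2:1,r3:Mul1
c4: stall | r0:Add2,r1:Add1,r2:1,r3:Mul1
c5: CDB Add1=16; issue SUB r2<-Add1 | r0:Add2,r1:16,r2:Add1,r3:Mul1
c6: CDB Mul1=8; stall | r0:Add2,r1:16,r2:Add1,r3:8
c7: stall | r0:Add2,r1:16,r2:Add1,r3:8
c8: stall | r0:Add2,r1:16,r2:Add1,r3:8
c9: CDB Add1=-8; issue ADD r2<-Add1 | r0:Add2,r1:16,r2:Add1,r3:8
c10: CDB Add2=24; issue ADD r2<-Add2 | r0:24,r1:16,r2:Add2,r3:8
c11: issue MUL r0<-Mul1 | r0:Mul1,r1:16,r2:Add2,r3:8
c12: CDB Add1=24; issue MUL r3<-Mul2 | r0:Mul1,r1:16,r2:Add2,r3:Mul2
c13: - | r0:Mul1,r1:16,r2:Add2,r3:Mul2
c14: - | r0:Mul1,r1:16,r2:Add2,r3:Mul2
c15: CDB Add2=40 | r0:Mul1,r1:16,r2:40,r3:Mul2
c16: CDB Mul1=576 | r0:576,r1:16,r2:40,r3:Mul2
c17: - | r0:576,r1:16,r2:40,r3:Mul2
c18: - | r0:576,r1:16,r2:40,r3:Mul2
c19: - | r0:576,r1:16,r2:40,r3:Mul2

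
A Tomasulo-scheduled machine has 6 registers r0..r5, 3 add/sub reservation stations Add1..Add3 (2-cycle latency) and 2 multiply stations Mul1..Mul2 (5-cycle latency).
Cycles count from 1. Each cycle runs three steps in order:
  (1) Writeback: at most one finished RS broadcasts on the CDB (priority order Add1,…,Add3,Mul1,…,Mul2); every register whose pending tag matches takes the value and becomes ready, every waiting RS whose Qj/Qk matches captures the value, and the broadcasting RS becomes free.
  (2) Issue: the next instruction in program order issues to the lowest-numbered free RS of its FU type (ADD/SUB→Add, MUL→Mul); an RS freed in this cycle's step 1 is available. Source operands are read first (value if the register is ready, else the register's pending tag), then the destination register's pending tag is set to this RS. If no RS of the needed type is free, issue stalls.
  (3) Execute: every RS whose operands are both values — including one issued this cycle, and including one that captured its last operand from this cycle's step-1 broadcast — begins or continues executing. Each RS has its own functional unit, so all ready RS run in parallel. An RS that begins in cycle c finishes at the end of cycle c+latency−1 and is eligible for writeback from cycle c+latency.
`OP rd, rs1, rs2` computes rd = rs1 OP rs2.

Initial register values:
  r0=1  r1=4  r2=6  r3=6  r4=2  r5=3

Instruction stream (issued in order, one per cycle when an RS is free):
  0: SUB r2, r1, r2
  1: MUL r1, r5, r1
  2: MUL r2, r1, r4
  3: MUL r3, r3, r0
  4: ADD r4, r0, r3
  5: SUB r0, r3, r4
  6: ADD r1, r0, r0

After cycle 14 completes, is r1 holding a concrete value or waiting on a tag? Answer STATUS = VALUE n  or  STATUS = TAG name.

STATUS = TAG Add3

c1: issue SUB r2<-Add1 | r0:1,r1:4,r2:Add1,r3:6,r4:2,r5:3
c2: issue MUL r1<-Mul1 | r0:1,r1:Mul1,r2:Add1,r3:6,r4:2,r5:3
c3: CDB Add1=-2; issue MUL r2<-Mul2 | r0:1,r1:Mul1,r2:Mul2,r3:6,r4:2,r5:3
c4: stall | r0:1,r1:Mul1,r2:Mul2,r3:6,r4:2,r5:3
c5: stall | r0:1,r1:Mul1,r2:Mul2,r3:6,r4:2,r5:3
c6: stall | r0:1,r1:Mul1,r2:Mul2,r3:6,r4:2,r5:3
c7: CDB Mul1=12; issue MUL r3<-Mul1 | r0:1,r1:12,r2:Mul2,r3:Mul1,r4:2,r5:3
c8: issue ADD r4<-Add1 | r0:1,r1:12,r2:Mul2,r3:Mul1,r4:Add1,r5:3
c9: issue SUB r0<-Add2 | r0:Add2,r1:12,r2:Mul2,r3:Mul1,r4:Add1,r5:3
c10: issue ADD r1<-Add3 | r0:Add2,r1:Add3,r2:Mul2,r3:Mul1,r4:Add1,r5:3
c11: - | r0:Add2,r1:Add3,r2:Mul2,r3:Mul1,r4:Add1,r5:3
c12: CDB Mul1=6 | r0:Add2,r1:Add3,r2:Mul2,r3:6,r4:Add1,r5:3
c13: CDB Mul2=24 | r0:Add2,r1:Add3,r2:24,r3:6,r4:Add1,r5:3
c14: CDB Add1=7 | r0:Add2,r1:Add3,r2:24,r3:6,r4:7,r5:3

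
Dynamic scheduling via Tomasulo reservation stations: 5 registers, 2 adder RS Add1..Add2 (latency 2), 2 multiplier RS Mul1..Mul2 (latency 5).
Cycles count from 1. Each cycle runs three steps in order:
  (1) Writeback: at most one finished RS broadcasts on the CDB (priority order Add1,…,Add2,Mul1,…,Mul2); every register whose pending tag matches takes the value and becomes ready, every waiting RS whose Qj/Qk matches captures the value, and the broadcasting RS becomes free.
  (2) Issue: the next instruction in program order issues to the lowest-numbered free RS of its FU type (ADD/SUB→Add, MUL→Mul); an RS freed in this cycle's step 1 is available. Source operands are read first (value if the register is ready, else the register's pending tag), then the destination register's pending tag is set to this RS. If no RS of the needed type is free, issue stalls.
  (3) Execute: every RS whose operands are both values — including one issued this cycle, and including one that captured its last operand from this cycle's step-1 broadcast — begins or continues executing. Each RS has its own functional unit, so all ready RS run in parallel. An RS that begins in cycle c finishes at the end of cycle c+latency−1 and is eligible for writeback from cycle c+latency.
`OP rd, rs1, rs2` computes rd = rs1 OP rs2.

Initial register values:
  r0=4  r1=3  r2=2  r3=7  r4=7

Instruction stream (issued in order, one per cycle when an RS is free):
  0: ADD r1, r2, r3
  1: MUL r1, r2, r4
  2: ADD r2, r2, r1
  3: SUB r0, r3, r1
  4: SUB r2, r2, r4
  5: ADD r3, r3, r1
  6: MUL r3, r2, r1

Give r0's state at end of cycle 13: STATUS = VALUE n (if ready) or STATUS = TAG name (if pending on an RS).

STATUS = VALUE -7

c1: issue ADD r1<-Add1 | r0:4,r1:Add1,r2:2,r3:7,r4:7
c2: issue MUL r1<-Mul1 | r0:4,r1:Mul1,r2:2,r3:7,r4:7
c3: CDB Add1=9; issue ADD r2<-Add1 | r0:4,r1:Mul1,r2:Add1,r3:7,r4:7
c4: issue SUB r0<-Add2 | r0:Add2,r1:Mul1,r2:Add1,r3:7,r4:7
c5: stall | r0:Add2,r1:Mul1,r2:Add1,r3:7,r4:7
c6: stall | r0:Add2,r1:Mul1,r2:Add1,r3:7,r4:7
c7: CDB Mul1=14; stall | r0:Add2,r1:14,r2:Add1,r3:7,r4:7
c8: stall | r0:Add2,r1:14,r2:Add1,r3:7,r4:7
c9: CDB Add1=16; issue SUB r2<-Add1 | r0:Add2,r1:14,r2:Add1,r3:7,r4:7
c10: CDB Add2=-7; issue ADD r3<-Add2 | r0:-7,r1:14,r2:Add1,r3:Add2,r4:7
c11: CDB Add1=9; issue MUL r3<-Mul1 | r0:-7,r1:14,r2:9,r3:Mul1,r4:7
c12: CDB Add2=21 | r0:-7,r1:14,r2:9,r3:Mul1,r4:7
c13: - | r0:-7,r1:14,r2:9,r3:Mul1,r4:7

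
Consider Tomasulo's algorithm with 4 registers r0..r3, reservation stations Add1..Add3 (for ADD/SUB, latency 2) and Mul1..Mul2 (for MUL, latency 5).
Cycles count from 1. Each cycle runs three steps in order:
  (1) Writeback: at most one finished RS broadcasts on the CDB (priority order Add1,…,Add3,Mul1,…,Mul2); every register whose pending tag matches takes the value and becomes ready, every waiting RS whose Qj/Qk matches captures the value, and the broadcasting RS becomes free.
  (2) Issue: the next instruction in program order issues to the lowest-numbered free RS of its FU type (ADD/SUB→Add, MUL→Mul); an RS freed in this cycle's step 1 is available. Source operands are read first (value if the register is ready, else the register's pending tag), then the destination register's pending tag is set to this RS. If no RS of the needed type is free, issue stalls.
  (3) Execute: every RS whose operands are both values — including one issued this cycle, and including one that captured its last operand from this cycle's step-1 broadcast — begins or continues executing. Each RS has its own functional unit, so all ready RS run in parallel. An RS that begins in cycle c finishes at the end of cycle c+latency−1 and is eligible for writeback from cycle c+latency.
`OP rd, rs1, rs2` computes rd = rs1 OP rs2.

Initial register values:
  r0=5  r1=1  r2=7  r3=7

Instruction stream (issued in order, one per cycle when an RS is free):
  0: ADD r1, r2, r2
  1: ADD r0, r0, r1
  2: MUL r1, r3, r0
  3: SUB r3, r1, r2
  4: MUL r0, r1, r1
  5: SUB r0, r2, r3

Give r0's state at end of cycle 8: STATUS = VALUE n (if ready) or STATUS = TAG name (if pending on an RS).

c1: issue ADD r1<-Add1 | r0:5,r1:Add1,r2:7,r3:7
c2: issue ADD r0<-Add2 | r0:Add2,r1:Add1,r2:7,r3:7
c3: CDB Add1=14; issue MUL r1<-Mul1 | r0:Add2,r1:Mul1,r2:7,r3:7
c4: issue SUB r3<-Add1 | r0:Add2,r1:Mul1,r2:7,r3:Add1
c5: CDB Add2=19; issue MUL r0<-Mul2 | r0:Mul2,r1:Mul1,r2:7,r3:Add1
c6: issue SUB r0<-Add2 | r0:Add2,r1:Mul1,r2:7,r3:Add1
c7: - | r0:Add2,r1:Mul1,r2:7,r3:Add1
c8: - | r0:Add2,r1:Mul1,r2:7,r3:Add1

STATUS = TAG Add2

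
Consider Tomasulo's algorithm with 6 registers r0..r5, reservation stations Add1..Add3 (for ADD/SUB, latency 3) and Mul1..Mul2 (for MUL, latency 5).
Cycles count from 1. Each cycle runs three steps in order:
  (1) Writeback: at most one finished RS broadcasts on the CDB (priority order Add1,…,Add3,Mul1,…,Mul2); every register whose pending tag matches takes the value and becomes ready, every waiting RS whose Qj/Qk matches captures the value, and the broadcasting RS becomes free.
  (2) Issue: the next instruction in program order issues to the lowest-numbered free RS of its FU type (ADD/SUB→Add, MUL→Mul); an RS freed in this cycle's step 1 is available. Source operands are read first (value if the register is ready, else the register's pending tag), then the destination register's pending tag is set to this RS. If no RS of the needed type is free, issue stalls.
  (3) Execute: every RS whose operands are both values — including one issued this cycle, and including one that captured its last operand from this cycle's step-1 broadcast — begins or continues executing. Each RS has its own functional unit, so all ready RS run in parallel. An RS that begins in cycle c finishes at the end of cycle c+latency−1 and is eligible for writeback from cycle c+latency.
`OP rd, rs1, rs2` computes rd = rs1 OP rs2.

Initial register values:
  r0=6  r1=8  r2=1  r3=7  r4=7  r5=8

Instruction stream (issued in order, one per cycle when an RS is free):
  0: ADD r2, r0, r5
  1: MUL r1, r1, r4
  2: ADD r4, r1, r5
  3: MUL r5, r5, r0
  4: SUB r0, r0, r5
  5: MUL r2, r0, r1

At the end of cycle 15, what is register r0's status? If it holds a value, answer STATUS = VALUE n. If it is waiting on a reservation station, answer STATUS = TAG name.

STATUS = VALUE -42

c1: issue ADD r2<-Add1 | r0:6,r1:8,r2:Add1,r3:7,r4:7,r5:8
c2: issue MUL r1<-Mul1 | r0:6,r1:Mul1,r2:Add1,r3:7,r4:7,r5:8
c3: issue ADD r4<-Add2 | r0:6,r1:Mul1,r2:Add1,r3:7,r4:Add2,r5:8
c4: CDB Add1=14; issue MUL r5<-Mul2 | r0:6,r1:Mul1,r2:14,r3:7,r4:Add2,r5:Mul2
c5: issue SUB r0<-Add1 | r0:Add1,r1:Mul1,r2:14,r3:7,r4:Add2,r5:Mul2
c6: stall | r0:Add1,r1:Mul1,r2:14,r3:7,r4:Add2,r5:Mul2
c7: CDB Mul1=56; issue MUL r2<-Mul1 | r0:Add1,r1:56,r2:Mul1,r3:7,r4:Add2,r5:Mul2
c8: - | r0:Add1,r1:56,r2:Mul1,r3:7,r4:Add2,r5:Mul2
c9: CDB Mul2=48 | r0:Add1,r1:56,r2:Mul1,r3:7,r4:Add2,r5:48
c10: CDB Add2=64 | r0:Add1,r1:56,r2:Mul1,r3:7,r4:64,r5:48
c11: - | r0:Add1,r1:56,r2:Mul1,r3:7,r4:64,r5:48
c12: CDB Add1=-42 | r0:-42,r1:56,r2:Mul1,r3:7,r4:64,r5:48
c13: - | r0:-42,r1:56,r2:Mul1,r3:7,r4:64,r5:48
c14: - | r0:-42,r1:56,r2:Mul1,r3:7,r4:64,r5:48
c15: - | r0:-42,r1:56,r2:Mul1,r3:7,r4:64,r5:48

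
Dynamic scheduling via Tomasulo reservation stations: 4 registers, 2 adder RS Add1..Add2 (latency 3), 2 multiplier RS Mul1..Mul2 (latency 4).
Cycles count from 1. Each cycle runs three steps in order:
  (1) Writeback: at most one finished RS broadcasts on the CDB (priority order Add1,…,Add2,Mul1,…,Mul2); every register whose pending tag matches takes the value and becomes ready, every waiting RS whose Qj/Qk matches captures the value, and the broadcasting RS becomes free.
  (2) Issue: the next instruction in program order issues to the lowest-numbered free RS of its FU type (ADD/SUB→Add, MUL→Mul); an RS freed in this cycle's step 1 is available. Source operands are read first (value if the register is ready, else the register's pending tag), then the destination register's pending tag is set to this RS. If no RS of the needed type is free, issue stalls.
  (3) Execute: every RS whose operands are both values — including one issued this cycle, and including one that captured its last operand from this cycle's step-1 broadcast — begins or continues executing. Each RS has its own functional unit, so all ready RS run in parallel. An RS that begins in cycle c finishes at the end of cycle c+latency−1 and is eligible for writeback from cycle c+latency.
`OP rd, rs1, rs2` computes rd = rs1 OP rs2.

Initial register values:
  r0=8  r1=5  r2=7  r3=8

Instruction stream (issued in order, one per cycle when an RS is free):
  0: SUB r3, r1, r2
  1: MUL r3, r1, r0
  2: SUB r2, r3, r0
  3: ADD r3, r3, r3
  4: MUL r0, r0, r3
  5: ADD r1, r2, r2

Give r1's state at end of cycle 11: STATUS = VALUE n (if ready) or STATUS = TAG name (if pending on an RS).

STATUS = TAG Add1

c1: issue SUB r3<-Add1 | r0:8,r1:5,r2:7,r3:Add1
c2: issue MUL r3<-Mul1 | r0:8,r1:5,r2:7,r3:Mul1
c3: issue SUB r2<-Add2 | r0:8,r1:5,r2:Add2,r3:Mul1
c4: CDB Add1=-2; issue ADD r3<-Add1 | r0:8,r1:5,r2:Add2,r3:Add1
c5: issue MUL r0<-Mul2 | r0:Mul2,r1:5,r2:Add2,r3:Add1
c6: CDB Mul1=40; stall | r0:Mul2,r1:5,r2:Add2,r3:Add1
c7: stall | r0:Mul2,r1:5,r2:Add2,r3:Add1
c8: stall | r0:Mul2,r1:5,r2:Add2,r3:Add1
c9: CDB Add1=80; issue ADD r1<-Add1 | r0:Mul2,r1:Add1,r2:Add2,r3:80
c10: CDB Add2=32 | r0:Mul2,r1:Add1,r2:32,r3:80
c11: - | r0:Mul2,r1:Add1,r2:32,r3:80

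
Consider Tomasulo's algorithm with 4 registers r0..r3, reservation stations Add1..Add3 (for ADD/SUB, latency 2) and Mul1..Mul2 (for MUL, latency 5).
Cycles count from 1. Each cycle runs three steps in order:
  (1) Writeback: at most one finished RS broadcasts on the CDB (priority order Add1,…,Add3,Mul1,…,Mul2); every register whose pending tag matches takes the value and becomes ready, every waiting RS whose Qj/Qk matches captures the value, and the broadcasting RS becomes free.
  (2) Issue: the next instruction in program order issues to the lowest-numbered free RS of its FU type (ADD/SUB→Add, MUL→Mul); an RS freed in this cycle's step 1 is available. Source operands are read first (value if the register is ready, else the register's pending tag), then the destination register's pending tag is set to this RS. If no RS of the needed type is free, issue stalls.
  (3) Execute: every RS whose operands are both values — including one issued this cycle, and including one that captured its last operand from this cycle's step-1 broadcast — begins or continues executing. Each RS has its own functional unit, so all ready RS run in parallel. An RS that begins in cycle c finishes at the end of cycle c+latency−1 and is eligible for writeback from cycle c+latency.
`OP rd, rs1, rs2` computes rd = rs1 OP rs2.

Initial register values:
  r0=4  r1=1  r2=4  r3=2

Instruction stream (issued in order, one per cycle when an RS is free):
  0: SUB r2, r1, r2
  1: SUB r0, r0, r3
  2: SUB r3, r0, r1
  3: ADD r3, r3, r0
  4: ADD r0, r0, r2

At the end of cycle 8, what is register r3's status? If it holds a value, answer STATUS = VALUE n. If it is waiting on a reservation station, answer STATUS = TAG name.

STATUS = VALUE 3

cycle 1: issue SUB r2<-Add1 // r0:4,r1:1,r2:Add1,r3:2
cycle 2: issue SUB r0<-Add2 // r0:Add2,r1:1,r2:Add1,r3:2
cycle 3: CDB Add1=-3; issue SUB r3<-Add1 // r0:Add2,r1:1,r2:-3,r3:Add1
cycle 4: CDB Add2=2; issue ADD r3<-Add2 // r0:2,r1:1,r2:-3,r3:Add2
cycle 5: issue ADD r0<-Add3 // r0:Add3,r1:1,r2:-3,r3:Add2
cycle 6: CDB Add1=1 // r0:Add3,r1:1,r2:-3,r3:Add2
cycle 7: CDB Add3=-1 // r0:-1,r1:1,r2:-3,r3:Add2
cycle 8: CDB Add2=3 // r0:-1,r1:1,r2:-3,r3:3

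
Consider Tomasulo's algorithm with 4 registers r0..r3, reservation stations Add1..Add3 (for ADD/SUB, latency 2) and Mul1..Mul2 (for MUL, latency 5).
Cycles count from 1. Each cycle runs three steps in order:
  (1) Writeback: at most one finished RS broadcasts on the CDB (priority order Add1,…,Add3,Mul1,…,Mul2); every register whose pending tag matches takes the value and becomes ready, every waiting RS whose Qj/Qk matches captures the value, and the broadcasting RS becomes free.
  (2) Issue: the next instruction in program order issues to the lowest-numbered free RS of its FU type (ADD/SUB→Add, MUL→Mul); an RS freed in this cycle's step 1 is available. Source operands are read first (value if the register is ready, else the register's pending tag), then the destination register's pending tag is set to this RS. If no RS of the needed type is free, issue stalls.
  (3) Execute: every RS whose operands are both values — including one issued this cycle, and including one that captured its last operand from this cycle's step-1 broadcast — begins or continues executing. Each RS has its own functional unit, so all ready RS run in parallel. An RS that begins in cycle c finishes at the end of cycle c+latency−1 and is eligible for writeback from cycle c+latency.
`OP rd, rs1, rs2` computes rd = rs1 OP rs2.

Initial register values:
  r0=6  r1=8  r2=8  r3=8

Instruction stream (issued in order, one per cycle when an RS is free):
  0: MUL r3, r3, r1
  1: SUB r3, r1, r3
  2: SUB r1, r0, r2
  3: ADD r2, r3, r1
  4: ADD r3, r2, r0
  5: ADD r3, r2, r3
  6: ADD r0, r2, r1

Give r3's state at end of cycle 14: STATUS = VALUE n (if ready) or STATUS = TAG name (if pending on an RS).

STATUS = VALUE -110

  c1: issue MUL r3<-Mul1  regs: r0:6,r1:8,r2:8,r3:Mul1
  c2: issue SUB r3<-Add1  regs: r0:6,r1:8,r2:8,r3:Add1
  c3: issue SUB r1<-Add2  regs: r0:6,r1:Add2,r2:8,r3:Add1
  c4: issue ADD r2<-Add3  regs: r0:6,r1:Add2,r2:Add3,r3:Add1
  c5: CDB Add2=-2; issue ADD r3<-Add2  regs: r0:6,r1:-2,r2:Add3,r3:Add2
  c6: CDB Mul1=64; stall  regs: r0:6,r1:-2,r2:Add3,r3:Add2
  c7: stall  regs: r0:6,r1:-2,r2:Add3,r3:Add2
  c8: CDB Add1=-56; issue ADD r3<-Add1  regs: r0:6,r1:-2,r2:Add3,r3:Add1
  c9: stall  regs: r0:6,r1:-2,r2:Add3,r3:Add1
  c10: CDB Add3=-58; issue ADD r0<-Add3  regs: r0:Add3,r1:-2,r2:-58,r3:Add1
  c11: -  regs: r0:Add3,r1:-2,r2:-58,r3:Add1
  c12: CDB Add2=-52  regs: r0:Add3,r1:-2,r2:-58,r3:Add1
  c13: CDB Add3=-60  regs: r0:-60,r1:-2,r2:-58,r3:Add1
  c14: CDB Add1=-110  regs: r0:-60,r1:-2,r2:-58,r3:-110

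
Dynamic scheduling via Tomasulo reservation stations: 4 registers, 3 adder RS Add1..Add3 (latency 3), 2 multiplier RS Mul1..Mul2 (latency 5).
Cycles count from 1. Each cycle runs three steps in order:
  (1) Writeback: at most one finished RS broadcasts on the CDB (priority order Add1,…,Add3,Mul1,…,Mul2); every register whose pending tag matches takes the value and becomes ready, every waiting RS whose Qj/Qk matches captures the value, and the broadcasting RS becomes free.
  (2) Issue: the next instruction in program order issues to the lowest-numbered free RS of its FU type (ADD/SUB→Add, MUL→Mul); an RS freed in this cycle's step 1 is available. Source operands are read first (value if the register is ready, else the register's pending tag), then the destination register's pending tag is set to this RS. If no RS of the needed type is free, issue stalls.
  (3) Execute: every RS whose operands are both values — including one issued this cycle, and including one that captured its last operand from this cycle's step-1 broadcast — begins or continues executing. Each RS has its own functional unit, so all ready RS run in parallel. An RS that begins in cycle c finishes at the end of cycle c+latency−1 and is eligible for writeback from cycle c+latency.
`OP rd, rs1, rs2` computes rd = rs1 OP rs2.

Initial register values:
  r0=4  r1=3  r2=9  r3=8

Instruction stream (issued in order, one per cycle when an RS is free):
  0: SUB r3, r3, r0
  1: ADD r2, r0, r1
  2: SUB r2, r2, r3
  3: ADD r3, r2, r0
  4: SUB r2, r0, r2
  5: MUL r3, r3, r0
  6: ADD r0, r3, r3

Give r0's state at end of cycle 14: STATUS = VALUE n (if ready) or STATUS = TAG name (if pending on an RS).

c1: issue SUB r3<-Add1 | r0:4,r1:3,r2:9,r3:Add1
c2: issue ADD r2<-Add2 | r0:4,r1:3,r2:Add2,r3:Add1
c3: issue SUB r2<-Add3 | r0:4,r1:3,r2:Add3,r3:Add1
c4: CDB Add1=4; issue ADD r3<-Add1 | r0:4,r1:3,r2:Add3,r3:Add1
c5: CDB Add2=7; issue SUB r2<-Add2 | r0:4,r1:3,r2:Add2,r3:Add1
c6: issue MUL r3<-Mul1 | r0:4,r1:3,r2:Add2,r3:Mul1
c7: stall | r0:4,r1:3,r2:Add2,r3:Mul1
c8: CDB Add3=3; issue ADD r0<-Add3 | r0:Add3,r1:3,r2:Add2,r3:Mul1
c9: - | r0:Add3,r1:3,r2:Add2,r3:Mul1
c10: - | r0:Add3,r1:3,r2:Add2,r3:Mul1
c11: CDB Add1=7 | r0:Add3,r1:3,r2:Add2,r3:Mul1
c12: CDB Add2=1 | r0:Add3,r1:3,r2:1,r3:Mul1
c13: - | r0:Add3,r1:3,r2:1,r3:Mul1
c14: - | r0:Add3,r1:3,r2:1,r3:Mul1

STATUS = TAG Add3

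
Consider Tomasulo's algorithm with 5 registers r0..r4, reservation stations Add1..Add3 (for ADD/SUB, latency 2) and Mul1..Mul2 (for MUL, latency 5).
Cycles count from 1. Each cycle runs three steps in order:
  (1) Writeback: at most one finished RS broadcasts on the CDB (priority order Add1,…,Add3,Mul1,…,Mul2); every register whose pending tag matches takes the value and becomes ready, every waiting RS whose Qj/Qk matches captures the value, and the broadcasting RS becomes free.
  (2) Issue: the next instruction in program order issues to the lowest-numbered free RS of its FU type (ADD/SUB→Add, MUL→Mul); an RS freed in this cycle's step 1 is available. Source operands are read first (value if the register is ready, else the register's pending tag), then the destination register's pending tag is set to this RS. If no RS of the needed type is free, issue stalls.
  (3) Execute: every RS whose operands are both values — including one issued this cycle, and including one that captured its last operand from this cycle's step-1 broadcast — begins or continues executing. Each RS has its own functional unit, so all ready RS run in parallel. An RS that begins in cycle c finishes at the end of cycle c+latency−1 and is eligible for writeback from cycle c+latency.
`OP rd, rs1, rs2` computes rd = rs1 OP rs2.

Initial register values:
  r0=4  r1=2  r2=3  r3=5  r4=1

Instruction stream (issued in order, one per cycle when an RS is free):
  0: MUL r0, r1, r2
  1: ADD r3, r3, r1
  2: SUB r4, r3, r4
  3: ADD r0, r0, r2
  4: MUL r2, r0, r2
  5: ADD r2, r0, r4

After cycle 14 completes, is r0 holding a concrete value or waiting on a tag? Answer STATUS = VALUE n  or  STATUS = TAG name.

STATUS = VALUE 9

cycle 1: issue MUL r0<-Mul1 // r0:Mul1,r1:2,r2:3,r3:5,r4:1
cycle 2: issue ADD r3<-Add1 // r0:Mul1,r1:2,r2:3,r3:Add1,r4:1
cycle 3: issue SUB r4<-Add2 // r0:Mul1,r1:2,r2:3,r3:Add1,r4:Add2
cycle 4: CDB Add1=7; issue ADD r0<-Add1 // r0:Add1,r1:2,r2:3,r3:7,r4:Add2
cycle 5: issue MUL r2<-Mul2 // r0:Add1,r1:2,r2:Mul2,r3:7,r4:Add2
cycle 6: CDB Add2=6; issue ADD r2<-Add2 // r0:Add1,r1:2,r2:Add2,r3:7,r4:6
cycle 7: CDB Mul1=6 // r0:Add1,r1:2,r2:Add2,r3:7,r4:6
cycle 8: - // r0:Add1,r1:2,r2:Add2,r3:7,r4:6
cycle 9: CDB Add1=9 // r0:9,r1:2,r2:Add2,r3:7,r4:6
cycle 10: - // r0:9,r1:2,r2:Add2,r3:7,r4:6
cycle 11: CDB Add2=15 // r0:9,r1:2,r2:15,r3:7,r4:6
cycle 12: - // r0:9,r1:2,r2:15,r3:7,r4:6
cycle 13: - // r0:9,r1:2,r2:15,r3:7,r4:6
cycle 14: CDB Mul2=27 // r0:9,r1:2,r2:15,r3:7,r4:6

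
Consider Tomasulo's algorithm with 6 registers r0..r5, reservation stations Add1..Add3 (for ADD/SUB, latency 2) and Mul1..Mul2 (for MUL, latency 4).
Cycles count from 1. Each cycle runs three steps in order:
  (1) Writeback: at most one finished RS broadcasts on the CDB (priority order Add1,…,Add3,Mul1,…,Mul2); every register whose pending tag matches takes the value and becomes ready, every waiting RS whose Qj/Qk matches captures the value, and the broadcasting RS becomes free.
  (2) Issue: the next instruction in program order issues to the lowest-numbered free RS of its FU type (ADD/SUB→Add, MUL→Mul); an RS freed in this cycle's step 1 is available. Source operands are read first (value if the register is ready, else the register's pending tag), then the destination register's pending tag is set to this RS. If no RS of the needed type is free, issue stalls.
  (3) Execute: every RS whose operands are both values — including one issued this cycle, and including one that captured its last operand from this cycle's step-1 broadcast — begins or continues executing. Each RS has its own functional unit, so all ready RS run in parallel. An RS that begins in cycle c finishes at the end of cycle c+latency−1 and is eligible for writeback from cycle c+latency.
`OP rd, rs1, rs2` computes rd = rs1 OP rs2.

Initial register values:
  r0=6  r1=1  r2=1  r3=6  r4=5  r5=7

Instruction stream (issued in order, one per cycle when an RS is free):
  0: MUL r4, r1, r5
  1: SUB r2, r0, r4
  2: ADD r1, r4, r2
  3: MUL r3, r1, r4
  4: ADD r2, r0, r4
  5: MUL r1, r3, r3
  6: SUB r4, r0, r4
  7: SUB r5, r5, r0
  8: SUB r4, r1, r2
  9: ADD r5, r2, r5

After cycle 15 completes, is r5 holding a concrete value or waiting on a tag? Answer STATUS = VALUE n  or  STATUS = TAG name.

  c1: issue MUL r4<-Mul1  regs: r0:6,r1:1,r2:1,r3:6,r4:Mul1,r5:7
  c2: issue SUB r2<-Add1  regs: r0:6,r1:1,r2:Add1,r3:6,r4:Mul1,r5:7
  c3: issue ADD r1<-Add2  regs: r0:6,r1:Add2,r2:Add1,r3:6,r4:Mul1,r5:7
  c4: issue MUL r3<-Mul2  regs: r0:6,r1:Add2,r2:Add1,r3:Mul2,r4:Mul1,r5:7
  c5: CDB Mul1=7; issue ADD r2<-Add3  regs: r0:6,r1:Add2,r2:Add3,r3:Mul2,r4:7,r5:7
  c6: issue MUL r1<-Mul1  regs: r0:6,r1:Mul1,r2:Add3,r3:Mul2,r4:7,r5:7
  c7: CDB Add1=-1; issue SUB r4<-Add1  regs: r0:6,r1:Mul1,r2:Add3,r3:Mul2,r4:Add1,r5:7
  c8: CDB Add3=13; issue SUB r5<-Add3  regs: r0:6,r1:Mul1,r2:13,r3:Mul2,r4:Add1,r5:Add3
  c9: CDB Add1=-1; issue SUB r4<-Add1  regs: r0:6,r1:Mul1,r2:13,r3:Mul2,r4:Add1,r5:Add3
  c10: CDB Add2=6; issue ADD r5<-Add2  regs: r0:6,r1:Mul1,r2:13,r3:Mul2,r4:Add1,r5:Add2
  c11: CDB Add3=1  regs: r0:6,r1:Mul1,r2:13,r3:Mul2,r4:Add1,r5:Add2
  c12: -  regs: r0:6,r1:Mul1,r2:13,r3:Mul2,r4:Add1,r5:Add2
  c13: CDB Add2=14  regs: r0:6,r1:Mul1,r2:13,r3:Mul2,r4:Add1,r5:14
  c14: CDB Mul2=42  regs: r0:6,r1:Mul1,r2:13,r3:42,r4:Add1,r5:14
  c15: -  regs: r0:6,r1:Mul1,r2:13,r3:42,r4:Add1,r5:14

STATUS = VALUE 14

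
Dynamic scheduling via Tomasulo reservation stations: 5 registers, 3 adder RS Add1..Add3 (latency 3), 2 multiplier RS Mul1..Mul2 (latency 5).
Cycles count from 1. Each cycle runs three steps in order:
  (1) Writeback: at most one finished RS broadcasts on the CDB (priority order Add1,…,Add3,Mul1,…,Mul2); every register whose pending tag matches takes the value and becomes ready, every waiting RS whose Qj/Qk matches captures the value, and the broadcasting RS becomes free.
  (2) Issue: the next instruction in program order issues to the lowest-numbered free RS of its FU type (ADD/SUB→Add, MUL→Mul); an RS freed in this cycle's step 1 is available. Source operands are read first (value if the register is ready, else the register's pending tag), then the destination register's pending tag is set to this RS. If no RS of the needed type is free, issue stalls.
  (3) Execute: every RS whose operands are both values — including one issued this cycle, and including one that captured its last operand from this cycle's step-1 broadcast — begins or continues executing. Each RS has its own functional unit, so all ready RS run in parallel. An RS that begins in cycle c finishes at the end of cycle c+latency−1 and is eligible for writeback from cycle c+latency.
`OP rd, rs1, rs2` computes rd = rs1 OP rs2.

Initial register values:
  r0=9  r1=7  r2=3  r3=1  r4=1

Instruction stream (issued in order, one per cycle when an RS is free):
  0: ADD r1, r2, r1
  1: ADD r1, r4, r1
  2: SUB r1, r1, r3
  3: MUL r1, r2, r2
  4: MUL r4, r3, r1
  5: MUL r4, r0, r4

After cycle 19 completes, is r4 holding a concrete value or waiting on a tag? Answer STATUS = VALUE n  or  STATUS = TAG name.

STATUS = VALUE 81

cycle 1: issue ADD r1<-Add1 // r0:9,r1:Add1,r2:3,r3:1,r4:1
cycle 2: issue ADD r1<-Add2 // r0:9,r1:Add2,r2:3,r3:1,r4:1
cycle 3: issue SUB r1<-Add3 // r0:9,r1:Add3,r2:3,r3:1,r4:1
cycle 4: CDB Add1=10; issue MUL r1<-Mul1 // r0:9,r1:Mul1,r2:3,r3:1,r4:1
cycle 5: issue MUL r4<-Mul2 // r0:9,r1:Mul1,r2:3,r3:1,r4:Mul2
cycle 6: stall // r0:9,r1:Mul1,r2:3,r3:1,r4:Mul2
cycle 7: CDB Add2=11; stall // r0:9,r1:Mul1,r2:3,r3:1,r4:Mul2
cycle 8: stall // r0:9,r1:Mul1,r2:3,r3:1,r4:Mul2
cycle 9: CDB Mul1=9; issue MUL r4<-Mul1 // r0:9,r1:9,r2:3,r3:1,r4:Mul1
cycle 10: CDB Add3=10 // r0:9,r1:9,r2:3,r3:1,r4:Mul1
cycle 11: - // r0:9,r1:9,r2:3,r3:1,r4:Mul1
cycle 12: - // r0:9,r1:9,r2:3,r3:1,r4:Mul1
cycle 13: - // r0:9,r1:9,r2:3,r3:1,r4:Mul1
cycle 14: CDB Mul2=9 // r0:9,r1:9,r2:3,r3:1,r4:Mul1
cycle 15: - // r0:9,r1:9,r2:3,r3:1,r4:Mul1
cycle 16: - // r0:9,r1:9,r2:3,r3:1,r4:Mul1
cycle 17: - // r0:9,r1:9,r2:3,r3:1,r4:Mul1
cycle 18: - // r0:9,r1:9,r2:3,r3:1,r4:Mul1
cycle 19: CDB Mul1=81 // r0:9,r1:9,r2:3,r3:1,r4:81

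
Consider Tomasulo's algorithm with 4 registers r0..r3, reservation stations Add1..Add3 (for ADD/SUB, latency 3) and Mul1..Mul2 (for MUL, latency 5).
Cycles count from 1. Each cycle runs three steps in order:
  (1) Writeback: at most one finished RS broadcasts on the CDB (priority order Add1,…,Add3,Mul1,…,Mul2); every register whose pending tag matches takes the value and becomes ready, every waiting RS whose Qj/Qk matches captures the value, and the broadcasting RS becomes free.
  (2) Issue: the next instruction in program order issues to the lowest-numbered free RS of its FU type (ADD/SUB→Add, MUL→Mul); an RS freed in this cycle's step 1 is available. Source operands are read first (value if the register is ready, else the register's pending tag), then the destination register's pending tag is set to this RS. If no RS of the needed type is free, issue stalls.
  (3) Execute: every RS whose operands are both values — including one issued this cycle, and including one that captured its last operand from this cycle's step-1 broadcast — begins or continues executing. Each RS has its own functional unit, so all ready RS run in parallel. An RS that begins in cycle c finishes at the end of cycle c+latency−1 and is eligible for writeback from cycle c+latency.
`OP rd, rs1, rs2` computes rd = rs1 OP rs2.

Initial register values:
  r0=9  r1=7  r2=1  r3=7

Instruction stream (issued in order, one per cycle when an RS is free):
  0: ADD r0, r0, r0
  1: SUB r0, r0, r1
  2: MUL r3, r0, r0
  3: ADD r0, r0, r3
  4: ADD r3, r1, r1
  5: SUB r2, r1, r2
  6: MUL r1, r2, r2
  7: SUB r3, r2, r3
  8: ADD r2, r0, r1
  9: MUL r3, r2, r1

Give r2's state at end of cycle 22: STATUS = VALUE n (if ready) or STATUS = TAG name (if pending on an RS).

  c1: issue ADD r0<-Add1  regs: r0:Add1,r1:7,r2:1,r3:7
  c2: issue SUB r0<-Add2  regs: r0:Add2,r1:7,r2:1,r3:7
  c3: issue MUL r3<-Mul1  regs: r0:Add2,r1:7,r2:1,r3:Mul1
  c4: CDB Add1=18; issue ADD r0<-Add1  regs: r0:Add1,r1:7,r2:1,r3:Mul1
  c5: issue ADD r3<-Add3  regs: r0:Add1,r1:7,r2:1,r3:Add3
  c6: stall  regs: r0:Add1,r1:7,r2:1,r3:Add3
  c7: CDB Add2=11; issue SUB r2<-Add2  regs: r0:Add1,r1:7,r2:Add2,r3:Add3
  c8: CDB Add3=14; issue MUL r1<-Mul2  regs: r0:Add1,r1:Mul2,r2:Add2,r3:14
  c9: issue SUB r3<-Add3  regs: r0:Add1,r1:Mul2,r2:Add2,r3:Add3
  c10: CDB Add2=6; issue ADD r2<-Add2  regs: r0:Add1,r1:Mul2,r2:Add2,r3:Add3
  c11: stall  regs: r0:Add1,r1:Mul2,r2:Add2,r3:Add3
  c12: CDB Mul1=121; issue MUL r3<-Mul1  regs: r0:Add1,r1:Mul2,r2:Add2,r3:Mul1
  c13: CDB Add3=-8  regs: r0:Add1,r1:Mul2,r2:Add2,r3:Mul1
  c14: -  regs: r0:Add1,r1:Mul2,r2:Add2,r3:Mul1
  c15: CDB Add1=132  regs: r0:132,r1:Mul2,r2:Add2,r3:Mul1
  c16: CDB Mul2=36  regs: r0:132,r1:36,r2:Add2,r3:Mul1
  c17: -  regs: r0:132,r1:36,r2:Add2,r3:Mul1
  c18: -  regs: r0:132,r1:36,r2:Add2,r3:Mul1
  c19: CDB Add2=168  regs: r0:132,r1:36,r2:168,r3:Mul1
  c20: -  regs: r0:132,r1:36,r2:168,r3:Mul1
  c21: -  regs: r0:132,r1:36,r2:168,r3:Mul1
  c22: -  regs: r0:132,r1:36,r2:168,r3:Mul1

STATUS = VALUE 168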